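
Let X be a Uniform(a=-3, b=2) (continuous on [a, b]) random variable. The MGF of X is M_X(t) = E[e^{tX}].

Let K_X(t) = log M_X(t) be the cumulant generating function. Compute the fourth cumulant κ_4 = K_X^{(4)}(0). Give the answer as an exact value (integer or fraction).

κ_4 = K^(4)(0) = -125/24

M_X(t) = (e^(2*t) - e^(-3*t))/(5*t)
K_X(t) = log M_X(t) = -log(t) + log(e^(2*t) - e^(-3*t)) - log(5)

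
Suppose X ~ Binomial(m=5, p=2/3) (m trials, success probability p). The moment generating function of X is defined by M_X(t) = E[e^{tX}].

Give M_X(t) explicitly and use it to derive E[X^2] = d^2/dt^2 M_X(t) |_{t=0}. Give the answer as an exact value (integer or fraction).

M_X(t) = (2*e^(t)/3 + 1/3)^5
dM/dt = 160*e^(5*t)/243 + 320*e^(4*t)/243 + 80*e^(3*t)/81 + 80*e^(2*t)/243 + 10*e^(t)/243
d^2M/dt^2 = 800*e^(5*t)/243 + 1280*e^(4*t)/243 + 80*e^(3*t)/27 + 160*e^(2*t)/243 + 10*e^(t)/243

E[X^2] = d^2M/dt^2 |_{t=0} = 110/9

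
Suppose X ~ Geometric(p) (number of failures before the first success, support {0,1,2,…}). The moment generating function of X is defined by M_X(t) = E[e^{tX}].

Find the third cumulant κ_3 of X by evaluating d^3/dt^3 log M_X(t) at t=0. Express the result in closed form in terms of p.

κ_3 = K′′′(0) = (p^2 - 3*p + 2)/p^3

M_X(t) = p/(-(1 - p)*e^(t) + 1)
K_X(t) = log M_X(t) = log(p) - log(-(1 - p)*e^(t) + 1)
K′(t) = (-p*e^(t) + e^(t))/(p*e^(t) - e^(t) + 1)
K′′(t) = (-p*e^(t) + e^(t))/(p^2*e^(2*t) - 2*p*e^(2*t) + 2*p*e^(t) + e^(2*t) - 2*e^(t) + 1)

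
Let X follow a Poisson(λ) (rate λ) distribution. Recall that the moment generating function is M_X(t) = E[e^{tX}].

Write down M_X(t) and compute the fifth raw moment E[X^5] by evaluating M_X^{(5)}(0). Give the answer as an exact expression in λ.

E[X^5] = M^(5)(0) = λ*(λ^4 + 10*λ^3 + 25*λ^2 + 15*λ + 1)

M_X(t) = e^(λ*(e^(t) - 1))
M^(5)(t) = (λ^5*e^(5*t)*e^(λ*e^(t)) + 10*λ^4*e^(4*t)*e^(λ*e^(t)) + 25*λ^3*e^(3*t)*e^(λ*e^(t)) + 15*λ^2*e^(2*t)*e^(λ*e^(t)) + λ*e^(t)*e^(λ*e^(t)))*e^(-λ)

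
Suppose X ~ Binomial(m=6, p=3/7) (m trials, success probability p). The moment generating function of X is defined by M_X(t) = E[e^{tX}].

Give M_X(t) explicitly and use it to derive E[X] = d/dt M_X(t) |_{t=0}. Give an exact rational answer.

M_X(t) = (3*e^(t)/7 + 4/7)^6
dM/dt = 4374*e^(6*t)/117649 + 29160*e^(5*t)/117649 + 77760*e^(4*t)/117649 + 103680*e^(3*t)/117649 + 69120*e^(2*t)/117649 + 18432*e^(t)/117649

E[X] = dM/dt |_{t=0} = 18/7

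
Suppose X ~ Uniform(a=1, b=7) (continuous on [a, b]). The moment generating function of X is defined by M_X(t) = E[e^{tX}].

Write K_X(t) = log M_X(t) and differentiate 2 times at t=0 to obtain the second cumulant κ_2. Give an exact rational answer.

M_X(t) = (e^(7*t) - e^(t))/(6*t)
K_X(t) = log M_X(t) = -log(t) + log(e^(7*t) - e^(t)) - log(6)
K′(t) = (7*t*e^(6*t) - t - e^(6*t) + 1)/(t*e^(6*t) - t)
K′′(t) = (-36*t^2*e^(6*t) + e^(12*t) - 2*e^(6*t) + 1)/(t^2*e^(12*t) - 2*t^2*e^(6*t) + t^2)

κ_2 = K′′(0) = 3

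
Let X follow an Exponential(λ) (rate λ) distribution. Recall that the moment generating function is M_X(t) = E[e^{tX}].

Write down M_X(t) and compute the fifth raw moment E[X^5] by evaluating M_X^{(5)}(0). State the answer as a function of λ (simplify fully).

M_X(t) = λ/(λ - t)
M′(t) = λ/(λ^2 - 2*λ*t + t^2)
M′′(t) = -2*λ/(-λ^3 + 3*λ^2*t - 3*λ*t^2 + t^3)
M′′′(t) = 6*λ/(λ^4 - 4*λ^3*t + 6*λ^2*t^2 - 4*λ*t^3 + t^4)
M′′′′(t) = -24*λ/(-λ^5 + 5*λ^4*t - 10*λ^3*t^2 + 10*λ^2*t^3 - 5*λ*t^4 + t^5)
M′′′′′(t) = 120*λ/(λ^6 - 6*λ^5*t + 15*λ^4*t^2 - 20*λ^3*t^3 + 15*λ^2*t^4 - 6*λ*t^5 + t^6)

E[X^5] = M′′′′′(0) = 120/λ^5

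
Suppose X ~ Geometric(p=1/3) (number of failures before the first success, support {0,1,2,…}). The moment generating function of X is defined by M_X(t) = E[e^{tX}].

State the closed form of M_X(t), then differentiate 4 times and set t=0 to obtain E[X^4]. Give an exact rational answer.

M_X(t) = 1/(3*(1 - 2*e^(t)/3))
dM/dt = 2*e^(t)/(4*e^(2*t) - 12*e^(t) + 9)
d^2M/dt^2 = (-4*e^(2*t) - 6*e^(t))/(8*e^(3*t) - 36*e^(2*t) + 54*e^(t) - 27)
d^3M/dt^3 = (8*e^(3*t) + 48*e^(2*t) + 18*e^(t))/(16*e^(4*t) - 96*e^(3*t) + 216*e^(2*t) - 216*e^(t) + 81)
d^4M/dt^4 = (-16*e^(4*t) - 264*e^(3*t) - 396*e^(2*t) - 54*e^(t))/(32*e^(5*t) - 240*e^(4*t) + 720*e^(3*t) - 1080*e^(2*t) + 810*e^(t) - 243)

E[X^4] = d^4M/dt^4 |_{t=0} = 730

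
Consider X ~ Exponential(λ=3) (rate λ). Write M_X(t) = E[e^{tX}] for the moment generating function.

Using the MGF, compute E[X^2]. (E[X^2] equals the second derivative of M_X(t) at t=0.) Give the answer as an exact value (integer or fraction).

M_X(t) = 3/(3 - t)
M′(t) = 3/(t^2 - 6*t + 9)
M′′(t) = -6/(t^3 - 9*t^2 + 27*t - 27)

E[X^2] = M′′(0) = 2/9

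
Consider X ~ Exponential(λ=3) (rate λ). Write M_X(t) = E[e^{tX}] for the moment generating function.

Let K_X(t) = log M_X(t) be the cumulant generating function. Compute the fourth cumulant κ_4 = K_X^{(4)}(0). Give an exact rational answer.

M_X(t) = 3/(3 - t)
K_X(t) = log M_X(t) = -log(3 - t) + log(3)
K′(t) = -1/(t - 3)
K′′(t) = 1/(t^2 - 6*t + 9)
K′′′(t) = -2/(t^3 - 9*t^2 + 27*t - 27)
K′′′′(t) = 6/(t^4 - 12*t^3 + 54*t^2 - 108*t + 81)

κ_4 = K′′′′(0) = 2/27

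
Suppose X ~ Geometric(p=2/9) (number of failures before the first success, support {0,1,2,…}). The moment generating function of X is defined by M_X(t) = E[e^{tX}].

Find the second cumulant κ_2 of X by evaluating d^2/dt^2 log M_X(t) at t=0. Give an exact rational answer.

M_X(t) = 2/(9*(1 - 7*e^(t)/9))
K_X(t) = log M_X(t) = -log(1 - 7*e^(t)/9) - 2*log(3) + log(2)
dK/dt = -7*e^(t)/(7*e^(t) - 9)
d^2K/dt^2 = 63*e^(t)/(49*e^(2*t) - 126*e^(t) + 81)

κ_2 = d^2K/dt^2 |_{t=0} = 63/4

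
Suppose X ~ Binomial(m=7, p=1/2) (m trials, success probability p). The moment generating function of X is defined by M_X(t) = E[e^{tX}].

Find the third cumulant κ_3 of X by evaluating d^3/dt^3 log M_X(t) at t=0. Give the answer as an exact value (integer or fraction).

M_X(t) = (e^(t)/2 + 1/2)^7
K_X(t) = log M_X(t) = 7*log(e^(t)/2 + 1/2)
dK/dt = 7*e^(t)/(e^(t) + 1)
d^2K/dt^2 = 7*e^(t)/(e^(2*t) + 2*e^(t) + 1)
d^3K/dt^3 = (-7*e^(2*t) + 7*e^(t))/(e^(3*t) + 3*e^(2*t) + 3*e^(t) + 1)

κ_3 = d^3K/dt^3 |_{t=0} = 0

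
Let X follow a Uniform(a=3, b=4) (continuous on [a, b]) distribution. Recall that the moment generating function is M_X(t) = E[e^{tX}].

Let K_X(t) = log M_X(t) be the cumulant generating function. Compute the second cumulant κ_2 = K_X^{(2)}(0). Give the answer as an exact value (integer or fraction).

M_X(t) = (e^(4*t) - e^(3*t))/t
K_X(t) = log M_X(t) = -log(t) + log(e^(4*t) - e^(3*t))
K′(t) = (4*t*e^(t) - 3*t - e^(t) + 1)/(t*e^(t) - t)
K′′(t) = (-t^2*e^(t) + e^(2*t) - 2*e^(t) + 1)/(t^2*e^(2*t) - 2*t^2*e^(t) + t^2)

κ_2 = K′′(0) = 1/12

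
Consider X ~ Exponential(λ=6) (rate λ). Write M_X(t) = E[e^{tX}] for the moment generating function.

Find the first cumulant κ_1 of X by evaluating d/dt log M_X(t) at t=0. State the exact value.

M_X(t) = 6/(6 - t)
K_X(t) = log M_X(t) = -log(6 - t) + log(6)
K^(1)(t) = -1/(t - 6)

κ_1 = K^(1)(0) = 1/6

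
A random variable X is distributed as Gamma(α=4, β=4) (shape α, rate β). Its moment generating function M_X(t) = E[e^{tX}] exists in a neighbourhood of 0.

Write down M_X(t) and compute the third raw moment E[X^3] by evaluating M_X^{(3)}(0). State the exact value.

M_X(t) = 256/(4 - t)^4
D^3[M](t) = -30720/(t^7 - 28*t^6 + 336*t^5 - 2240*t^4 + 8960*t^3 - 21504*t^2 + 28672*t - 16384)

E[X^3] = D^3[M](0) = 15/8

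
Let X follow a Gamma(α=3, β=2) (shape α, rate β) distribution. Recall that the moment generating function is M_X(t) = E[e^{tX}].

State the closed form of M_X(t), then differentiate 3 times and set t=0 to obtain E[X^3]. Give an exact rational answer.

E[X^3] = D^3[M](0) = 15/2

M_X(t) = 8/(2 - t)^3
D^3[M](t) = 480/(t^6 - 12*t^5 + 60*t^4 - 160*t^3 + 240*t^2 - 192*t + 64)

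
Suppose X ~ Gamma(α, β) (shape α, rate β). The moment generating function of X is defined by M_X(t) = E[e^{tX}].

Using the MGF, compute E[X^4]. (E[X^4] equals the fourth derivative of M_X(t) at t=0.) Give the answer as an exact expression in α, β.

E[X^4] = d^4M/dt^4 |_{t=0} = α*(α^3 + 6*α^2 + 11*α + 6)/β^4

M_X(t) = (β/(β - t))^α
dM/dt = -α*β^α*(1/(β - t))^α/(-β + t)
d^2M/dt^2 = (α^2*β^α*(1/(β - t))^α + α*β^α*(1/(β - t))^α)/(β^2 - 2*β*t + t^2)
d^3M/dt^3 = (-α^3*β^α*(1/(β - t))^α - 3*α^2*β^α*(1/(β - t))^α - 2*α*β^α*(1/(β - t))^α)/(-β^3 + 3*β^2*t - 3*β*t^2 + t^3)
d^4M/dt^4 = (α^4*β^α*(1/(β - t))^α + 6*α^3*β^α*(1/(β - t))^α + 11*α^2*β^α*(1/(β - t))^α + 6*α*β^α*(1/(β - t))^α)/(β^4 - 4*β^3*t + 6*β^2*t^2 - 4*β*t^3 + t^4)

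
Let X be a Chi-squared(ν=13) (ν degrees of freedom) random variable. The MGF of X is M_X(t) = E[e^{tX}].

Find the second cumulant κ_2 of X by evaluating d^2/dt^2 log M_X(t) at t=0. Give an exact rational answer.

M_X(t) = (1 - 2*t)^(-13/2)
K_X(t) = log M_X(t) = -13*log(1 - 2*t)/2
D^2[K](t) = 26/(4*t^2 - 4*t + 1)

κ_2 = D^2[K](0) = 26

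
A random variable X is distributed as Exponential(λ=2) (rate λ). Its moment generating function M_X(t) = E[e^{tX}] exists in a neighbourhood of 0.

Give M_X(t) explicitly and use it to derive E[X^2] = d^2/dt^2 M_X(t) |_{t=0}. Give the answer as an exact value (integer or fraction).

E[X^2] = M′′(0) = 1/2

M_X(t) = 2/(2 - t)
M′(t) = 2/(t^2 - 4*t + 4)
M′′(t) = -4/(t^3 - 6*t^2 + 12*t - 8)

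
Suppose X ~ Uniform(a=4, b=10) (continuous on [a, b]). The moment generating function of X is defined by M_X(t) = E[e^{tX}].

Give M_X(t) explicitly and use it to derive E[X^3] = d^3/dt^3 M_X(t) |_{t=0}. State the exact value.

E[X^3] = D^3[M](0) = 406

M_X(t) = (e^(10*t) - e^(4*t))/(6*t)
D^3[M](t) = (500*t^3*e^(10*t) - 32*t^3*e^(4*t) - 150*t^2*e^(10*t) + 24*t^2*e^(4*t) + 30*t*e^(10*t) - 12*t*e^(4*t) - 3*e^(10*t) + 3*e^(4*t))/(3*t^4)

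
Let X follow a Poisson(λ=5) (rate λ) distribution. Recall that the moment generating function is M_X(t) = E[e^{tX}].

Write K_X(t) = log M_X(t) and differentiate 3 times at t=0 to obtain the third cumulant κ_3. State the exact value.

κ_3 = K^(3)(0) = 5

M_X(t) = e^(5*e^(t) - 5)
K_X(t) = log M_X(t) = 5*e^(t) - 5
K^(3)(t) = 5*e^(t)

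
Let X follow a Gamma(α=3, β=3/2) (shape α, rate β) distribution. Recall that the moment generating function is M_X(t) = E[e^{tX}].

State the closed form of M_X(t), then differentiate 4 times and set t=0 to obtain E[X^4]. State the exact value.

E[X^4] = M′′′′(0) = 640/9

M_X(t) = 27/(8*(3/2 - t)^3)
M′(t) = 162/(16*t^4 - 96*t^3 + 216*t^2 - 216*t + 81)
M′′(t) = -1296/(32*t^5 - 240*t^4 + 720*t^3 - 1080*t^2 + 810*t - 243)
M′′′(t) = 12960/(64*t^6 - 576*t^5 + 2160*t^4 - 4320*t^3 + 4860*t^2 - 2916*t + 729)
M′′′′(t) = -155520/(128*t^7 - 1344*t^6 + 6048*t^5 - 15120*t^4 + 22680*t^3 - 20412*t^2 + 10206*t - 2187)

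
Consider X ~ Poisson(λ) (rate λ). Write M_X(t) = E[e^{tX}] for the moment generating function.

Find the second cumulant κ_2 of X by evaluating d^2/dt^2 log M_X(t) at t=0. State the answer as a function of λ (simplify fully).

M_X(t) = e^(λ*(e^(t) - 1))
K_X(t) = log M_X(t) = λ*(e^(t) - 1)
D^2[K](t) = λ*e^(t)

κ_2 = D^2[K](0) = λ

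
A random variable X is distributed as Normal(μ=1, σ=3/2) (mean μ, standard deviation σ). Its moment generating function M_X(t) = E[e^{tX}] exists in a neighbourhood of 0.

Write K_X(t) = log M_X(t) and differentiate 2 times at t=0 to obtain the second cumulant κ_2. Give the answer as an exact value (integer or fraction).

κ_2 = D^2[K](0) = 9/4

M_X(t) = e^(9*t^2/8 + t)
K_X(t) = log M_X(t) = 9*t^2/8 + t
D^2[K](t) = 9/4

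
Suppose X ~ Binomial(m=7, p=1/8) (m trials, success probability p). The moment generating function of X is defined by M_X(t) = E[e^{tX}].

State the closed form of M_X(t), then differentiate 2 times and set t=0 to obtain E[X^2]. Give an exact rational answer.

E[X^2] = d^2M/dt^2 |_{t=0} = 49/32

M_X(t) = (e^(t)/8 + 7/8)^7
dM/dt = 7*e^(7*t)/2097152 + 147*e^(6*t)/1048576 + 5145*e^(5*t)/2097152 + 12005*e^(4*t)/524288 + 252105*e^(3*t)/2097152 + 352947*e^(2*t)/1048576 + 823543*e^(t)/2097152
d^2M/dt^2 = 49*e^(7*t)/2097152 + 441*e^(6*t)/524288 + 25725*e^(5*t)/2097152 + 12005*e^(4*t)/131072 + 756315*e^(3*t)/2097152 + 352947*e^(2*t)/524288 + 823543*e^(t)/2097152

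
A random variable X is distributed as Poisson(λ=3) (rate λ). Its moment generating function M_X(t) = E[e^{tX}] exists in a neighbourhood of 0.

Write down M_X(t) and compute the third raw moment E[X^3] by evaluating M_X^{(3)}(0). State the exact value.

E[X^3] = M^(3)(0) = 57

M_X(t) = e^(3*e^(t) - 3)
M^(3)(t) = (27*e^(3*t)*e^(3*e^(t)) + 27*e^(2*t)*e^(3*e^(t)) + 3*e^(t)*e^(3*e^(t)))*e^(-3)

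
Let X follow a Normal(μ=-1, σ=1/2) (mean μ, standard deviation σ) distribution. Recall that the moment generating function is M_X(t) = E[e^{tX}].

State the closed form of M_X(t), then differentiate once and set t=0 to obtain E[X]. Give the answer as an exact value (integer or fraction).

M_X(t) = e^(t^2/8 - t)
M^(1)(t) = t*e^(-t)*e^(t^2/8)/4 - e^(-t)*e^(t^2/8)

E[X] = M^(1)(0) = -1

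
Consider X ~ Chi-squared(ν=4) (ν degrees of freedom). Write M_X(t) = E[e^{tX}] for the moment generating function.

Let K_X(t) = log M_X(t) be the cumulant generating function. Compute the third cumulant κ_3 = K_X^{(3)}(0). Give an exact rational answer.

M_X(t) = (1 - 2*t)^(-2)
K_X(t) = log M_X(t) = -2*log(1 - 2*t)
dK/dt = -4/(2*t - 1)
d^2K/dt^2 = 8/(4*t^2 - 4*t + 1)
d^3K/dt^3 = -32/(8*t^3 - 12*t^2 + 6*t - 1)

κ_3 = d^3K/dt^3 |_{t=0} = 32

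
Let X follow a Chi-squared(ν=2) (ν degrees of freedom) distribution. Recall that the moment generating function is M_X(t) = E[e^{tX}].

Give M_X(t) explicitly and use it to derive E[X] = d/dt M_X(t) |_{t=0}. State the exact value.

E[X] = dM/dt |_{t=0} = 2

M_X(t) = 1/(1 - 2*t)
dM/dt = 2/(4*t^2 - 4*t + 1)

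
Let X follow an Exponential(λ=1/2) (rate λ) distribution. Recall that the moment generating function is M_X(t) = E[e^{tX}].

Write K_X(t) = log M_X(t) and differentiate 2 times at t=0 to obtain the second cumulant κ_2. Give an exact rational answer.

M_X(t) = 1/(2*(1/2 - t))
K_X(t) = log M_X(t) = -log(1/2 - t) - log(2)
K^(2)(t) = 4/(4*t^2 - 4*t + 1)

κ_2 = K^(2)(0) = 4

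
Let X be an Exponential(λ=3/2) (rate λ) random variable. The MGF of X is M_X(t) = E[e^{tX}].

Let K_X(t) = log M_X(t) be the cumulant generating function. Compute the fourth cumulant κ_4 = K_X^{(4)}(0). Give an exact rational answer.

M_X(t) = 3/(2*(3/2 - t))
K_X(t) = log M_X(t) = -log(3/2 - t) - log(2) + log(3)
K^(4)(t) = 96/(16*t^4 - 96*t^3 + 216*t^2 - 216*t + 81)

κ_4 = K^(4)(0) = 32/27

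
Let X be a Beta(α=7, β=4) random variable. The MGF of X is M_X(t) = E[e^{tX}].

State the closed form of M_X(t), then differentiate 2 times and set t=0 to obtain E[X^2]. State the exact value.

M_X(t) = ₁F₁(7; 11; t)
dM/dt = 7*₁F₁(8; 12; t)/11
d^2M/dt^2 = 14*₁F₁(9; 13; t)/33

E[X^2] = d^2M/dt^2 |_{t=0} = 14/33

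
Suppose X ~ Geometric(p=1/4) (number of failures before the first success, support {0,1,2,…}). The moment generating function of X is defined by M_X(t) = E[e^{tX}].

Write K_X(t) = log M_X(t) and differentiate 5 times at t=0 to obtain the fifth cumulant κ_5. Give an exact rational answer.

M_X(t) = 1/(4*(1 - 3*e^(t)/4))
K_X(t) = log M_X(t) = -log(1 - 3*e^(t)/4) - 2*log(2)
dK/dt = -3*e^(t)/(3*e^(t) - 4)
d^2K/dt^2 = 12*e^(t)/(9*e^(2*t) - 24*e^(t) + 16)
d^3K/dt^3 = (-36*e^(2*t) - 48*e^(t))/(27*e^(3*t) - 108*e^(2*t) + 144*e^(t) - 64)
d^4K/dt^4 = (108*e^(3*t) + 576*e^(2*t) + 192*e^(t))/(81*e^(4*t) - 432*e^(3*t) + 864*e^(2*t) - 768*e^(t) + 256)
d^5K/dt^5 = (-324*e^(4*t) - 4752*e^(3*t) - 6336*e^(2*t) - 768*e^(t))/(243*e^(5*t) - 1620*e^(4*t) + 4320*e^(3*t) - 5760*e^(2*t) + 3840*e^(t) - 1024)

κ_5 = d^5K/dt^5 |_{t=0} = 12180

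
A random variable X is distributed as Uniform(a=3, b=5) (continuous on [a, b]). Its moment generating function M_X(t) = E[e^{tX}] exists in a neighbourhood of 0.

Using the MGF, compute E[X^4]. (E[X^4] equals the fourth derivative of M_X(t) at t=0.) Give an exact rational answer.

E[X^4] = D^4[M](0) = 1441/5

M_X(t) = (e^(5*t) - e^(3*t))/(2*t)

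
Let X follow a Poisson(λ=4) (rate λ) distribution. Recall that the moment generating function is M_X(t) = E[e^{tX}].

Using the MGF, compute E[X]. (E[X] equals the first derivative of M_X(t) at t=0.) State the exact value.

E[X] = M′(0) = 4

M_X(t) = e^(4*e^(t) - 4)
M′(t) = 4*e^(-4)*e^(t)*e^(4*e^(t))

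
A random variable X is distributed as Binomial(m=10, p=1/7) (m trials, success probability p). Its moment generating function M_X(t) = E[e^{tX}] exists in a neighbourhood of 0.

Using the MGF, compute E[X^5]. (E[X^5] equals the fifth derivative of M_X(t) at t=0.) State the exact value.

M_X(t) = (e^(t)/7 + 6/7)^10

E[X^5] = d^5M/dt^5 |_{t=0} = 250300/2401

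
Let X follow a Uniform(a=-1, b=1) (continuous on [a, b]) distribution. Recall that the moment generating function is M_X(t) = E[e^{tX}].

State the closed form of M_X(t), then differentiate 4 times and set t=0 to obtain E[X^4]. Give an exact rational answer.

M_X(t) = (e^(t) - e^(-t))/(2*t)
dM/dt = (t*e^(2*t) + t - e^(2*t) + 1)*e^(-t)/(2*t^2)
d^2M/dt^2 = (t^2*e^(2*t) - t^2 - 2*t*e^(2*t) - 2*t + 2*e^(2*t) - 2)*e^(-t)/(2*t^3)
d^3M/dt^3 = (t^3*e^(2*t) + t^3 - 3*t^2*e^(2*t) + 3*t^2 + 6*t*e^(2*t) + 6*t - 6*e^(2*t) + 6)*e^(-t)/(2*t^4)
d^4M/dt^4 = (t^4*e^(2*t) - t^4 - 4*t^3*e^(2*t) - 4*t^3 + 12*t^2*e^(2*t) - 12*t^2 - 24*t*e^(2*t) - 24*t + 24*e^(2*t) - 24)*e^(-t)/(2*t^5)

E[X^4] = d^4M/dt^4 |_{t=0} = 1/5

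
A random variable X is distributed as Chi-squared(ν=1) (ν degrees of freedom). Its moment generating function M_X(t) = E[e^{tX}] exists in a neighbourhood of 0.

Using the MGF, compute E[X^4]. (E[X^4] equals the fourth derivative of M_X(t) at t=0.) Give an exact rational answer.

E[X^4] = d^4M/dt^4 |_{t=0} = 105

M_X(t) = 1/√(1 - 2*t)
dM/dt = -1/(2*t*√(1 - 2*t) - √(1 - 2*t))
d^2M/dt^2 = 3/(4*t^2*√(1 - 2*t) - 4*t*√(1 - 2*t) + √(1 - 2*t))
d^3M/dt^3 = -15/(8*t^3*√(1 - 2*t) - 12*t^2*√(1 - 2*t) + 6*t*√(1 - 2*t) - √(1 - 2*t))
d^4M/dt^4 = 105/(16*t^4*√(1 - 2*t) - 32*t^3*√(1 - 2*t) + 24*t^2*√(1 - 2*t) - 8*t*√(1 - 2*t) + √(1 - 2*t))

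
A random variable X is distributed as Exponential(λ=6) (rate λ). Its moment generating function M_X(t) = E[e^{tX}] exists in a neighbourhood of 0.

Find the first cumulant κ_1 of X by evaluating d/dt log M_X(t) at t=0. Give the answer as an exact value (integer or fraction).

M_X(t) = 6/(6 - t)
K_X(t) = log M_X(t) = -log(6 - t) + log(6)
K^(1)(t) = -1/(t - 6)

κ_1 = K^(1)(0) = 1/6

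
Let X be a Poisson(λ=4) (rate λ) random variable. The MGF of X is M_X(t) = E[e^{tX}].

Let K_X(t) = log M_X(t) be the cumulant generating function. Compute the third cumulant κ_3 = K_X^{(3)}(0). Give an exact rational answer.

κ_3 = K^(3)(0) = 4

M_X(t) = e^(4*e^(t) - 4)
K_X(t) = log M_X(t) = 4*e^(t) - 4
K^(3)(t) = 4*e^(t)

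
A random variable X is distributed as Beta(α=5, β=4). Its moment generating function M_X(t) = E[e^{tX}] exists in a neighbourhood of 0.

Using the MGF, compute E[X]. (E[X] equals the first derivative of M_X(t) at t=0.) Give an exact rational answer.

M_X(t) = ₁F₁(5; 9; t)
D[M](t) = 5*₁F₁(6; 10; t)/9

E[X] = D[M](0) = 5/9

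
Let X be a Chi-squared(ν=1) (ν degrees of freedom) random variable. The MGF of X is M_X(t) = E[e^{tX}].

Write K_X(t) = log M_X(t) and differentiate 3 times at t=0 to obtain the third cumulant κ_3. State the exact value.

M_X(t) = 1/√(1 - 2*t)
K_X(t) = log M_X(t) = -log(1 - 2*t)/2
K^(3)(t) = -8/(8*t^3 - 12*t^2 + 6*t - 1)

κ_3 = K^(3)(0) = 8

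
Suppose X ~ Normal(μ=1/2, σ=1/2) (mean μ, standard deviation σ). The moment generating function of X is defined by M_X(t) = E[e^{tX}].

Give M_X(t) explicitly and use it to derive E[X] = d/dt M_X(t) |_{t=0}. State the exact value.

E[X] = M^(1)(0) = 1/2

M_X(t) = e^(t^2/8 + t/2)
M^(1)(t) = t*e^(t/2)*e^(t^2/8)/4 + e^(t/2)*e^(t^2/8)/2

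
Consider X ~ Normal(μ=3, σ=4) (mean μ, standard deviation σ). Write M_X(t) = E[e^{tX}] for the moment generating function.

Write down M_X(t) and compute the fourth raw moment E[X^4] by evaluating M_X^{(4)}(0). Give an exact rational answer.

E[X^4] = D^4[M](0) = 1713

M_X(t) = e^(8*t^2 + 3*t)
D^4[M](t) = 65536*t^4*e^(3*t)*e^(8*t^2) + 49152*t^3*e^(3*t)*e^(8*t^2) + 38400*t^2*e^(3*t)*e^(8*t^2) + 10944*t*e^(3*t)*e^(8*t^2) + 1713*e^(3*t)*e^(8*t^2)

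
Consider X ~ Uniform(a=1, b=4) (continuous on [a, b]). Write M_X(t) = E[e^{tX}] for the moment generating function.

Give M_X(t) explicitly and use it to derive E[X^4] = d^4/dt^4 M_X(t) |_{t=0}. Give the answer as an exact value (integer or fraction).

M_X(t) = (e^(4*t) - e^(t))/(3*t)
dM/dt = (4*t*e^(4*t) - t*e^(t) - e^(4*t) + e^(t))/(3*t^2)
d^2M/dt^2 = (16*t^2*e^(4*t) - t^2*e^(t) - 8*t*e^(4*t) + 2*t*e^(t) + 2*e^(4*t) - 2*e^(t))/(3*t^3)
d^3M/dt^3 = (64*t^3*e^(4*t) - t^3*e^(t) - 48*t^2*e^(4*t) + 3*t^2*e^(t) + 24*t*e^(4*t) - 6*t*e^(t) - 6*e^(4*t) + 6*e^(t))/(3*t^4)
d^4M/dt^4 = (256*t^4*e^(4*t) - t^4*e^(t) - 256*t^3*e^(4*t) + 4*t^3*e^(t) + 192*t^2*e^(4*t) - 12*t^2*e^(t) - 96*t*e^(4*t) + 24*t*e^(t) + 24*e^(4*t) - 24*e^(t))/(3*t^5)

E[X^4] = d^4M/dt^4 |_{t=0} = 341/5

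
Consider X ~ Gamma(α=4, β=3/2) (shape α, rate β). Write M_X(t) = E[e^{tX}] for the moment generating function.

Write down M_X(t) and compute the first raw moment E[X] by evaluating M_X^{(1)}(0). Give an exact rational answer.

E[X] = M′(0) = 8/3

M_X(t) = 81/(16*(3/2 - t)^4)
M′(t) = -648/(32*t^5 - 240*t^4 + 720*t^3 - 1080*t^2 + 810*t - 243)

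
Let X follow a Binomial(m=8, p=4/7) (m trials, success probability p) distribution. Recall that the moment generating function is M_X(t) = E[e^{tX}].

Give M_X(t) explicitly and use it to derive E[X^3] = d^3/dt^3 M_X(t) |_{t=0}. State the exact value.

M_X(t) = (4*e^(t)/7 + 3/7)^8

E[X^3] = M′′′(0) = 5984/49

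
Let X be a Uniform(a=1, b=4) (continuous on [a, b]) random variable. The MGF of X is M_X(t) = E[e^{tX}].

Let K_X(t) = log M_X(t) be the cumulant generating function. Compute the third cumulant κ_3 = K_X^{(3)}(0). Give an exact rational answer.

κ_3 = K′′′(0) = 0

M_X(t) = (e^(4*t) - e^(t))/(3*t)
K_X(t) = log M_X(t) = -log(t) + log(e^(4*t) - e^(t)) - log(3)
K′(t) = (4*t*e^(3*t) - t - e^(3*t) + 1)/(t*e^(3*t) - t)
K′′(t) = (-9*t^2*e^(3*t) + e^(6*t) - 2*e^(3*t) + 1)/(t^2*e^(6*t) - 2*t^2*e^(3*t) + t^2)
K′′′(t) = (27*t^3*e^(6*t) + 27*t^3*e^(3*t) - 2*e^(9*t) + 6*e^(6*t) - 6*e^(3*t) + 2)/(t^3*e^(9*t) - 3*t^3*e^(6*t) + 3*t^3*e^(3*t) - t^3)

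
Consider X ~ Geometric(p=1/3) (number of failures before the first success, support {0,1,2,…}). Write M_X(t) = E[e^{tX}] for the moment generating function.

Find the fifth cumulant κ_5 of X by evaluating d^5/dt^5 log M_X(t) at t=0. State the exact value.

M_X(t) = 1/(3*(1 - 2*e^(t)/3))
K_X(t) = log M_X(t) = -log(1 - 2*e^(t)/3) - log(3)
K^(5)(t) = (-48*e^(4*t) - 792*e^(3*t) - 1188*e^(2*t) - 162*e^(t))/(32*e^(5*t) - 240*e^(4*t) + 720*e^(3*t) - 1080*e^(2*t) + 810*e^(t) - 243)

κ_5 = K^(5)(0) = 2190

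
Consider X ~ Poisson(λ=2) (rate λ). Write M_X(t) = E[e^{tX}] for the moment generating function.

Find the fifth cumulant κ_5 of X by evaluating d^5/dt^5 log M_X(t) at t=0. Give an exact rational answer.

κ_5 = K^(5)(0) = 2

M_X(t) = e^(2*e^(t) - 2)
K_X(t) = log M_X(t) = 2*e^(t) - 2
K^(5)(t) = 2*e^(t)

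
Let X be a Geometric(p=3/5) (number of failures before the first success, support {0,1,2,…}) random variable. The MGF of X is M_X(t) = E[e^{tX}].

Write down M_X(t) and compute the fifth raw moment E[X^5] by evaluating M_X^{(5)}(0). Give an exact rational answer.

E[X^5] = M^(5)(0) = 9854/81

M_X(t) = 3/(5*(1 - 2*e^(t)/5))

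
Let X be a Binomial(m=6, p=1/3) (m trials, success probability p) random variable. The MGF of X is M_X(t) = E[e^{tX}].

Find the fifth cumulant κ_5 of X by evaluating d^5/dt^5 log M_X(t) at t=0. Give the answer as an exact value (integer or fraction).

M_X(t) = (e^(t)/3 + 2/3)^6
K_X(t) = log M_X(t) = 6*log(e^(t)/3 + 2/3)
dK/dt = 6*e^(t)/(e^(t) + 2)
d^2K/dt^2 = 12*e^(t)/(e^(2*t) + 4*e^(t) + 4)
d^3K/dt^3 = (-12*e^(2*t) + 24*e^(t))/(e^(3*t) + 6*e^(2*t) + 12*e^(t) + 8)
d^4K/dt^4 = (12*e^(3*t) - 96*e^(2*t) + 48*e^(t))/(e^(4*t) + 8*e^(3*t) + 24*e^(2*t) + 32*e^(t) + 16)
d^5K/dt^5 = (-12*e^(4*t) + 264*e^(3*t) - 528*e^(2*t) + 96*e^(t))/(e^(5*t) + 10*e^(4*t) + 40*e^(3*t) + 80*e^(2*t) + 80*e^(t) + 32)

κ_5 = d^5K/dt^5 |_{t=0} = -20/27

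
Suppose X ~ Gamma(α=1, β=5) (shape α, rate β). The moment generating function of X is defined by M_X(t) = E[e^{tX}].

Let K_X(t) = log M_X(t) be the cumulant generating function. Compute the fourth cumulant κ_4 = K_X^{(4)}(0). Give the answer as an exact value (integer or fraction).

M_X(t) = 5/(5 - t)
K_X(t) = log M_X(t) = -log(5 - t) + log(5)
dK/dt = -1/(t - 5)
d^2K/dt^2 = 1/(t^2 - 10*t + 25)
d^3K/dt^3 = -2/(t^3 - 15*t^2 + 75*t - 125)
d^4K/dt^4 = 6/(t^4 - 20*t^3 + 150*t^2 - 500*t + 625)

κ_4 = d^4K/dt^4 |_{t=0} = 6/625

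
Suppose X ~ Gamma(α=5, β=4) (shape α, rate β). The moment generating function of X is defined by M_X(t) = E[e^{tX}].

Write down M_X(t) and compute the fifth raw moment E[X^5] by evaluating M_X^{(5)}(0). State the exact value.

M_X(t) = 1024/(4 - t)^5
dM/dt = 5120/(t^6 - 24*t^5 + 240*t^4 - 1280*t^3 + 3840*t^2 - 6144*t + 4096)
d^2M/dt^2 = -30720/(t^7 - 28*t^6 + 336*t^5 - 2240*t^4 + 8960*t^3 - 21504*t^2 + 28672*t - 16384)
d^3M/dt^3 = 215040/(t^8 - 32*t^7 + 448*t^6 - 3584*t^5 + 17920*t^4 - 57344*t^3 + 114688*t^2 - 131072*t + 65536)
d^4M/dt^4 = -1720320/(t^9 - 36*t^8 + 576*t^7 - 5376*t^6 + 32256*t^5 - 129024*t^4 + 344064*t^3 - 589824*t^2 + 589824*t - 262144)
d^5M/dt^5 = 15482880/(t^10 - 40*t^9 + 720*t^8 - 7680*t^7 + 53760*t^6 - 258048*t^5 + 860160*t^4 - 1966080*t^3 + 2949120*t^2 - 2621440*t + 1048576)

E[X^5] = d^5M/dt^5 |_{t=0} = 945/64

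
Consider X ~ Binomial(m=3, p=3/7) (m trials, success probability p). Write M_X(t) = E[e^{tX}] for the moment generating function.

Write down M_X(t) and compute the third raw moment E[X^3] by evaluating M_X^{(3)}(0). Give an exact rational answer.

E[X^3] = D^3[M](0) = 1737/343

M_X(t) = (3*e^(t)/7 + 4/7)^3
D^3[M](t) = 729*e^(3*t)/343 + 864*e^(2*t)/343 + 144*e^(t)/343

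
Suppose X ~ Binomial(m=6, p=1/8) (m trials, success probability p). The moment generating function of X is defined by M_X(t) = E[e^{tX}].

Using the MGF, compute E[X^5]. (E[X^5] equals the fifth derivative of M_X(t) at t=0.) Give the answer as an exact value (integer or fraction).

M_X(t) = (e^(t)/8 + 7/8)^6
M′(t) = 3*e^(6*t)/131072 + 105*e^(5*t)/131072 + 735*e^(4*t)/65536 + 5145*e^(3*t)/65536 + 36015*e^(2*t)/131072 + 50421*e^(t)/131072
M′′(t) = 9*e^(6*t)/65536 + 525*e^(5*t)/131072 + 735*e^(4*t)/16384 + 15435*e^(3*t)/65536 + 36015*e^(2*t)/65536 + 50421*e^(t)/131072
M′′′(t) = 27*e^(6*t)/32768 + 2625*e^(5*t)/131072 + 735*e^(4*t)/4096 + 46305*e^(3*t)/65536 + 36015*e^(2*t)/32768 + 50421*e^(t)/131072
M′′′′(t) = 81*e^(6*t)/16384 + 13125*e^(5*t)/131072 + 735*e^(4*t)/1024 + 138915*e^(3*t)/65536 + 36015*e^(2*t)/16384 + 50421*e^(t)/131072
M′′′′′(t) = 243*e^(6*t)/8192 + 65625*e^(5*t)/131072 + 735*e^(4*t)/256 + 416745*e^(3*t)/65536 + 36015*e^(2*t)/8192 + 50421*e^(t)/131072

E[X^5] = M′′′′′(0) = 29781/2048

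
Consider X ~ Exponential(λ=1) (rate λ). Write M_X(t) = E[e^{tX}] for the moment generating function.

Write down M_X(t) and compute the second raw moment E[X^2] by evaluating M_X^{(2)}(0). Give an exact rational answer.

M_X(t) = 1/(1 - t)
M^(2)(t) = -2/(t^3 - 3*t^2 + 3*t - 1)

E[X^2] = M^(2)(0) = 2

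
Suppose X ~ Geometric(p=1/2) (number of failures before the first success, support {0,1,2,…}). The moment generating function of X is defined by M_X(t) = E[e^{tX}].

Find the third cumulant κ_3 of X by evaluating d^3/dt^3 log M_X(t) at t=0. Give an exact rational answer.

κ_3 = K′′′(0) = 6

M_X(t) = 1/(2*(1 - e^(t)/2))
K_X(t) = log M_X(t) = -log(1 - e^(t)/2) - log(2)
K′(t) = -e^(t)/(e^(t) - 2)
K′′(t) = 2*e^(t)/(e^(2*t) - 4*e^(t) + 4)
K′′′(t) = (-2*e^(2*t) - 4*e^(t))/(e^(3*t) - 6*e^(2*t) + 12*e^(t) - 8)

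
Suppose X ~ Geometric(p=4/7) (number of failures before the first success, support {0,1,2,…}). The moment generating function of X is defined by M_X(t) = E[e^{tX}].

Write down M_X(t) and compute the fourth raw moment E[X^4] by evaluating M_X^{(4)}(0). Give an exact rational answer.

M_X(t) = 4/(7*(1 - 3*e^(t)/7))
M′(t) = 12*e^(t)/(9*e^(2*t) - 42*e^(t) + 49)
M′′(t) = (-36*e^(2*t) - 84*e^(t))/(27*e^(3*t) - 189*e^(2*t) + 441*e^(t) - 343)
M′′′(t) = (108*e^(3*t) + 1008*e^(2*t) + 588*e^(t))/(81*e^(4*t) - 756*e^(3*t) + 2646*e^(2*t) - 4116*e^(t) + 2401)
M′′′′(t) = (-324*e^(4*t) - 8316*e^(3*t) - 19404*e^(2*t) - 4116*e^(t))/(243*e^(5*t) - 2835*e^(4*t) + 13230*e^(3*t) - 30870*e^(2*t) + 36015*e^(t) - 16807)

E[X^4] = M′′′′(0) = 1005/32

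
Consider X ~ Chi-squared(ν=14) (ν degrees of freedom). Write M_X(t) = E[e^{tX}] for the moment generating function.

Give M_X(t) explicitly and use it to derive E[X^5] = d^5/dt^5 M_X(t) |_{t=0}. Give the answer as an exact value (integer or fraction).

E[X^5] = M′′′′′(0) = 1774080

M_X(t) = (1 - 2*t)^(-7)
M′(t) = 14/(256*t^8 - 1024*t^7 + 1792*t^6 - 1792*t^5 + 1120*t^4 - 448*t^3 + 112*t^2 - 16*t + 1)
M′′(t) = -224/(512*t^9 - 2304*t^8 + 4608*t^7 - 5376*t^6 + 4032*t^5 - 2016*t^4 + 672*t^3 - 144*t^2 + 18*t - 1)
M′′′(t) = 4032/(1024*t^10 - 5120*t^9 + 11520*t^8 - 15360*t^7 + 13440*t^6 - 8064*t^5 + 3360*t^4 - 960*t^3 + 180*t^2 - 20*t + 1)
M′′′′(t) = -80640/(2048*t^11 - 11264*t^10 + 28160*t^9 - 42240*t^8 + 42240*t^7 - 29568*t^6 + 14784*t^5 - 5280*t^4 + 1320*t^3 - 220*t^2 + 22*t - 1)
M′′′′′(t) = 1774080/(4096*t^12 - 24576*t^11 + 67584*t^10 - 112640*t^9 + 126720*t^8 - 101376*t^7 + 59136*t^6 - 25344*t^5 + 7920*t^4 - 1760*t^3 + 264*t^2 - 24*t + 1)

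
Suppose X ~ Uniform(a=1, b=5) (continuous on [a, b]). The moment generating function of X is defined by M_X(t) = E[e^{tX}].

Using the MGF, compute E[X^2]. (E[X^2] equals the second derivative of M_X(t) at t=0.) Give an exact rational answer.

M_X(t) = (e^(5*t) - e^(t))/(4*t)
M′(t) = (5*t*e^(5*t) - t*e^(t) - e^(5*t) + e^(t))/(4*t^2)
M′′(t) = (25*t^2*e^(5*t) - t^2*e^(t) - 10*t*e^(5*t) + 2*t*e^(t) + 2*e^(5*t) - 2*e^(t))/(4*t^3)

E[X^2] = M′′(0) = 31/3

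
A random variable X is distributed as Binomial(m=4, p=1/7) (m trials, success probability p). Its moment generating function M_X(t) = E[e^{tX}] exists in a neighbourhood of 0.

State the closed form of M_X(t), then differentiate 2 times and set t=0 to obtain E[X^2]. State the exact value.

M_X(t) = (e^(t)/7 + 6/7)^4
dM/dt = 4*e^(4*t)/2401 + 72*e^(3*t)/2401 + 432*e^(2*t)/2401 + 864*e^(t)/2401
d^2M/dt^2 = 16*e^(4*t)/2401 + 216*e^(3*t)/2401 + 864*e^(2*t)/2401 + 864*e^(t)/2401

E[X^2] = d^2M/dt^2 |_{t=0} = 40/49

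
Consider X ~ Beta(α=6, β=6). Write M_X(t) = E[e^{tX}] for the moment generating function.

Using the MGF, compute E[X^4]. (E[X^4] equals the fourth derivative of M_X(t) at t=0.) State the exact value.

E[X^4] = d^4M/dt^4 |_{t=0} = 6/65

M_X(t) = ₁F₁(6; 12; t)
dM/dt = ₁F₁(7; 13; t)/2
d^2M/dt^2 = 7*₁F₁(8; 14; t)/26
d^3M/dt^3 = 2*₁F₁(9; 15; t)/13
d^4M/dt^4 = 6*₁F₁(10; 16; t)/65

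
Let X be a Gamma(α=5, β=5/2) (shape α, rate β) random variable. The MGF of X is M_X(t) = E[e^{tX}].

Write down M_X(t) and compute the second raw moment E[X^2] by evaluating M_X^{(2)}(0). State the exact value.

E[X^2] = M′′(0) = 24/5

M_X(t) = 3125/(32*(5/2 - t)^5)
M′(t) = 31250/(64*t^6 - 960*t^5 + 6000*t^4 - 20000*t^3 + 37500*t^2 - 37500*t + 15625)
M′′(t) = -375000/(128*t^7 - 2240*t^6 + 16800*t^5 - 70000*t^4 + 175000*t^3 - 262500*t^2 + 218750*t - 78125)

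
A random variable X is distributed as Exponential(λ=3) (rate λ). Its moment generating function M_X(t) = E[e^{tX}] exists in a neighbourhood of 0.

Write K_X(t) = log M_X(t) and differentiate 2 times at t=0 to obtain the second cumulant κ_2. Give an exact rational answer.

M_X(t) = 3/(3 - t)
K_X(t) = log M_X(t) = -log(3 - t) + log(3)
K^(2)(t) = 1/(t^2 - 6*t + 9)

κ_2 = K^(2)(0) = 1/9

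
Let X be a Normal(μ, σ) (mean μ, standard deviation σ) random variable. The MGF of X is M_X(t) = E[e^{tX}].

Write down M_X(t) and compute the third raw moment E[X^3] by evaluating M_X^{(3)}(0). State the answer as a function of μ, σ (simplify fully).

M_X(t) = e^(μ*t + σ^2*t^2/2)

E[X^3] = D^3[M](0) = μ*(μ^2 + 3*σ^2)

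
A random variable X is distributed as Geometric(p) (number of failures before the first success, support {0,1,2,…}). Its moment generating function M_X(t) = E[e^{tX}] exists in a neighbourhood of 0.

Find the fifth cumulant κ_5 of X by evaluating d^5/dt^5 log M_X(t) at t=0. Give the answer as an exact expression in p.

M_X(t) = p/(-(1 - p)*e^(t) + 1)
K_X(t) = log M_X(t) = log(p) - log(-(1 - p)*e^(t) + 1)

κ_5 = D^5[K](0) = (p^4 - 15*p^3 + 50*p^2 - 60*p + 24)/p^5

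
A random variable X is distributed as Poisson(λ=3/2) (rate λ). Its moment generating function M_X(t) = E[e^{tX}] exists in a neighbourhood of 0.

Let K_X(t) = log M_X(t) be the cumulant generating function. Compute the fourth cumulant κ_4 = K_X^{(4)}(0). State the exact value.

M_X(t) = e^(3*e^(t)/2 - 3/2)
K_X(t) = log M_X(t) = 3*e^(t)/2 - 3/2
D^4[K](t) = 3*e^(t)/2

κ_4 = D^4[K](0) = 3/2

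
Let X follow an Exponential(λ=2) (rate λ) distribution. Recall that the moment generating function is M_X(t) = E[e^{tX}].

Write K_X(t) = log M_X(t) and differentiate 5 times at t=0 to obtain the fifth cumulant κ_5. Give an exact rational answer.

κ_5 = K′′′′′(0) = 3/4

M_X(t) = 2/(2 - t)
K_X(t) = log M_X(t) = -log(2 - t) + log(2)
K′(t) = -1/(t - 2)
K′′(t) = 1/(t^2 - 4*t + 4)
K′′′(t) = -2/(t^3 - 6*t^2 + 12*t - 8)
K′′′′(t) = 6/(t^4 - 8*t^3 + 24*t^2 - 32*t + 16)
K′′′′′(t) = -24/(t^5 - 10*t^4 + 40*t^3 - 80*t^2 + 80*t - 32)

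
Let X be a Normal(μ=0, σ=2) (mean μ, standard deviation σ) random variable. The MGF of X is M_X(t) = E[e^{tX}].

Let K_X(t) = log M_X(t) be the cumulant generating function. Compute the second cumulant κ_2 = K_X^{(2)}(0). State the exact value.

κ_2 = d^2K/dt^2 |_{t=0} = 4

M_X(t) = e^(2*t^2)
K_X(t) = log M_X(t) = 2*t^2
dK/dt = 4*t
d^2K/dt^2 = 4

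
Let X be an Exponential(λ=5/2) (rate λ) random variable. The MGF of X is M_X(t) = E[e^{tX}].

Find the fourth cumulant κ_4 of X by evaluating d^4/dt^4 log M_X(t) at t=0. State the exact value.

M_X(t) = 5/(2*(5/2 - t))
K_X(t) = log M_X(t) = -log(5/2 - t) - log(2) + log(5)
dK/dt = -2/(2*t - 5)
d^2K/dt^2 = 4/(4*t^2 - 20*t + 25)
d^3K/dt^3 = -16/(8*t^3 - 60*t^2 + 150*t - 125)
d^4K/dt^4 = 96/(16*t^4 - 160*t^3 + 600*t^2 - 1000*t + 625)

κ_4 = d^4K/dt^4 |_{t=0} = 96/625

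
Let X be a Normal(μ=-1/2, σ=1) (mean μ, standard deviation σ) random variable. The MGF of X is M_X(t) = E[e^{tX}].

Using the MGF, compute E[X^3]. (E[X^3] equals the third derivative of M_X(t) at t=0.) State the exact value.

E[X^3] = M^(3)(0) = -13/8

M_X(t) = e^(t^2/2 - t/2)
M^(3)(t) = (8*t^3*e^(t^2/2) - 12*t^2*e^(t^2/2) + 30*t*e^(t^2/2) - 13*e^(t^2/2))*e^(-t/2)/8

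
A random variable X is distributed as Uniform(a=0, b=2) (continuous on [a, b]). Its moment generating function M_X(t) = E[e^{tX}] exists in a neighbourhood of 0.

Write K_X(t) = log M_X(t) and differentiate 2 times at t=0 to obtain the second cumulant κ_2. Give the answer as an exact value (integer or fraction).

M_X(t) = (e^(2*t) - 1)/(2*t)
K_X(t) = log M_X(t) = -log(t) + log(e^(2*t) - 1) - log(2)
K^(2)(t) = (-4*t^2*e^(2*t) + e^(4*t) - 2*e^(2*t) + 1)/(t^2*e^(4*t) - 2*t^2*e^(2*t) + t^2)

κ_2 = K^(2)(0) = 1/3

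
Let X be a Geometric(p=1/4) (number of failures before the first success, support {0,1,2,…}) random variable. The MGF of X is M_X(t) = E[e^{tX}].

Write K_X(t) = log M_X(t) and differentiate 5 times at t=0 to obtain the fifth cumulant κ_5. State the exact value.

M_X(t) = 1/(4*(1 - 3*e^(t)/4))
K_X(t) = log M_X(t) = -log(1 - 3*e^(t)/4) - 2*log(2)
dK/dt = -3*e^(t)/(3*e^(t) - 4)
d^2K/dt^2 = 12*e^(t)/(9*e^(2*t) - 24*e^(t) + 16)
d^3K/dt^3 = (-36*e^(2*t) - 48*e^(t))/(27*e^(3*t) - 108*e^(2*t) + 144*e^(t) - 64)
d^4K/dt^4 = (108*e^(3*t) + 576*e^(2*t) + 192*e^(t))/(81*e^(4*t) - 432*e^(3*t) + 864*e^(2*t) - 768*e^(t) + 256)
d^5K/dt^5 = (-324*e^(4*t) - 4752*e^(3*t) - 6336*e^(2*t) - 768*e^(t))/(243*e^(5*t) - 1620*e^(4*t) + 4320*e^(3*t) - 5760*e^(2*t) + 3840*e^(t) - 1024)

κ_5 = d^5K/dt^5 |_{t=0} = 12180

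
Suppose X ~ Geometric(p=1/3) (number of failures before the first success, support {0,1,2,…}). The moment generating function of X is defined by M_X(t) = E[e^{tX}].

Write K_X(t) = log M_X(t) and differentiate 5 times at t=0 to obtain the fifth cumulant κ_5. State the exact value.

M_X(t) = 1/(3*(1 - 2*e^(t)/3))
K_X(t) = log M_X(t) = -log(1 - 2*e^(t)/3) - log(3)
K′(t) = -2*e^(t)/(2*e^(t) - 3)
K′′(t) = 6*e^(t)/(4*e^(2*t) - 12*e^(t) + 9)
K′′′(t) = (-12*e^(2*t) - 18*e^(t))/(8*e^(3*t) - 36*e^(2*t) + 54*e^(t) - 27)
K′′′′(t) = (24*e^(3*t) + 144*e^(2*t) + 54*e^(t))/(16*e^(4*t) - 96*e^(3*t) + 216*e^(2*t) - 216*e^(t) + 81)
K′′′′′(t) = (-48*e^(4*t) - 792*e^(3*t) - 1188*e^(2*t) - 162*e^(t))/(32*e^(5*t) - 240*e^(4*t) + 720*e^(3*t) - 1080*e^(2*t) + 810*e^(t) - 243)

κ_5 = K′′′′′(0) = 2190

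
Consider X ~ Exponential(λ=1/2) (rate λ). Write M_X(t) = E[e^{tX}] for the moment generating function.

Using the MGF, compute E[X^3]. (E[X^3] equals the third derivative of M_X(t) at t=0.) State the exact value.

E[X^3] = M′′′(0) = 48

M_X(t) = 1/(2*(1/2 - t))
M′(t) = 2/(4*t^2 - 4*t + 1)
M′′(t) = -8/(8*t^3 - 12*t^2 + 6*t - 1)
M′′′(t) = 48/(16*t^4 - 32*t^3 + 24*t^2 - 8*t + 1)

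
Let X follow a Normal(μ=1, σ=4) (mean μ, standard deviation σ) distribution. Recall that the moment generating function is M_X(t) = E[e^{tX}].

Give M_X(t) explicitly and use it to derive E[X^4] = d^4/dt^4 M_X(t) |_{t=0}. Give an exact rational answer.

E[X^4] = d^4M/dt^4 |_{t=0} = 865

M_X(t) = e^(8*t^2 + t)
dM/dt = 16*t*e^(t)*e^(8*t^2) + e^(t)*e^(8*t^2)
d^2M/dt^2 = 256*t^2*e^(t)*e^(8*t^2) + 32*t*e^(t)*e^(8*t^2) + 17*e^(t)*e^(8*t^2)
d^3M/dt^3 = 4096*t^3*e^(t)*e^(8*t^2) + 768*t^2*e^(t)*e^(8*t^2) + 816*t*e^(t)*e^(8*t^2) + 49*e^(t)*e^(8*t^2)
d^4M/dt^4 = 65536*t^4*e^(t)*e^(8*t^2) + 16384*t^3*e^(t)*e^(8*t^2) + 26112*t^2*e^(t)*e^(8*t^2) + 3136*t*e^(t)*e^(8*t^2) + 865*e^(t)*e^(8*t^2)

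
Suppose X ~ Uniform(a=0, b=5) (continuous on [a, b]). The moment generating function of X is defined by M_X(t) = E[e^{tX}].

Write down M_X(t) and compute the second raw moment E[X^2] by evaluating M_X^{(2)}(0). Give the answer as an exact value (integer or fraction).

M_X(t) = (e^(5*t) - 1)/(5*t)
dM/dt = (5*t*e^(5*t) - e^(5*t) + 1)/(5*t^2)
d^2M/dt^2 = (25*t^2*e^(5*t) - 10*t*e^(5*t) + 2*e^(5*t) - 2)/(5*t^3)

E[X^2] = d^2M/dt^2 |_{t=0} = 25/3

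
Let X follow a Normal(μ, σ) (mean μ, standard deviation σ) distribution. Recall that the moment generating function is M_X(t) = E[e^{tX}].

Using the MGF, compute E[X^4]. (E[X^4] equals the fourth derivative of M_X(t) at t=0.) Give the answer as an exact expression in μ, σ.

M_X(t) = e^(μ*t + σ^2*t^2/2)

E[X^4] = M^(4)(0) = μ^4 + 6*μ^2*σ^2 + 3*σ^4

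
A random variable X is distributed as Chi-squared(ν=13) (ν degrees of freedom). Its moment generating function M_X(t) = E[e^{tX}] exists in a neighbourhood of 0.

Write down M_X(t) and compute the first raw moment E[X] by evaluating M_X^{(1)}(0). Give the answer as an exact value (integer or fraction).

E[X] = dM/dt |_{t=0} = 13

M_X(t) = (1 - 2*t)^(-13/2)
dM/dt = -13/(128*t^7*√(1 - 2*t) - 448*t^6*√(1 - 2*t) + 672*t^5*√(1 - 2*t) - 560*t^4*√(1 - 2*t) + 280*t^3*√(1 - 2*t) - 84*t^2*√(1 - 2*t) + 14*t*√(1 - 2*t) - √(1 - 2*t))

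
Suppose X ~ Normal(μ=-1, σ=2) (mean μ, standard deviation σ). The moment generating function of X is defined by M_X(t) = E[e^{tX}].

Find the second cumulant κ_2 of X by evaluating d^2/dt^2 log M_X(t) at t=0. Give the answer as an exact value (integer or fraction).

M_X(t) = e^(2*t^2 - t)
K_X(t) = log M_X(t) = 2*t^2 - t
D^2[K](t) = 4

κ_2 = D^2[K](0) = 4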